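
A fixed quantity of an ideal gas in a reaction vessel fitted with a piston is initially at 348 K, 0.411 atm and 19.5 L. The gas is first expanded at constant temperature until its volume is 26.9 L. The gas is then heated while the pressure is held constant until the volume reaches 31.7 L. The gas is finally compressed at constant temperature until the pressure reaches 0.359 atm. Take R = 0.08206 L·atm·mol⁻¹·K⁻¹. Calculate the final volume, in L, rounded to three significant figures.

V₄ ≈ 26.3 L

Isothermal, so P V is constant: T₂ = T₁; P₂ = P₁·(V₁/V₂) = 0.2979 atm.
P constant ⇒ V ∝ T: P₃ = P₂; T₃ = T₂·(V₃/V₂) = 410.1 K.
Isothermal, so P V is constant: T₄ = T₃; V₄ = V₃·(P₃/P₄) = 26.31 L.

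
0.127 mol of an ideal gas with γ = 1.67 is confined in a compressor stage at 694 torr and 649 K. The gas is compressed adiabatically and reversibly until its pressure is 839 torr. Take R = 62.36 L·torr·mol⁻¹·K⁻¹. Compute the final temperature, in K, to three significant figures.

T₂ ≈ 700 K

From PV = nRT: V₁ = nRT₁/P₁ = 7.406 L.
Reversible adiabatic, γ = 1.67: T₂ = T₁·(P₂/P₁)^((γ−1)/γ) = 700.3 K; V₂ = V₁·(P₁/P₂)^(1/γ) = 6.611 L.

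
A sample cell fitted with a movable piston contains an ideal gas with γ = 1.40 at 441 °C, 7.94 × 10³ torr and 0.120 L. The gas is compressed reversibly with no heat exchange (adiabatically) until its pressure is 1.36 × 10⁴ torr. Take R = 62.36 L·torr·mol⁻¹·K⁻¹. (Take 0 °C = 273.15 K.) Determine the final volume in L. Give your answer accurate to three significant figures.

V₂ ≈ 0.0817 L

Convert: T₁ = 714.1 K.
Adiabatic (γ = 1.40), T V^(γ−1) and P V^γ constant: T₂ = T₁·(P₂/P₁)^((γ−1)/γ) = 832.8 K; V₂ = V₁·(P₁/P₂)^(1/γ) = 0.08170 L.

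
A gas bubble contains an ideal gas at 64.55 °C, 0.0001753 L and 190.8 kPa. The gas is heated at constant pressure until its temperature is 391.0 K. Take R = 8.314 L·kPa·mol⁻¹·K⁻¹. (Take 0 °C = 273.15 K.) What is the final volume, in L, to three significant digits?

Convert: T₁ = 337.7 K.
P constant ⇒ V ∝ T: P₂ = P₁; V₂ = V₁·(T₂/T₁) = 0.0002030 L.

V₂ ≈ 0.000203 L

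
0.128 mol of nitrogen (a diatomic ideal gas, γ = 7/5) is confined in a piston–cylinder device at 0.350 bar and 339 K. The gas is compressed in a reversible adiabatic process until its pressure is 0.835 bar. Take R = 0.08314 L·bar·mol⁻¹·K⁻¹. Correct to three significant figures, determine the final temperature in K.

From PV = nRT: V₁ = nRT₁/P₁ = 10.31 L.
Adiabatic (γ = 7/5), T V^(γ−1) and P V^γ constant: T₂ = T₁·(P₂/P₁)^((γ−1)/γ) = 434.6 K; V₂ = V₁·(P₁/P₂)^(1/γ) = 5.539 L.

T₂ ≈ 435 K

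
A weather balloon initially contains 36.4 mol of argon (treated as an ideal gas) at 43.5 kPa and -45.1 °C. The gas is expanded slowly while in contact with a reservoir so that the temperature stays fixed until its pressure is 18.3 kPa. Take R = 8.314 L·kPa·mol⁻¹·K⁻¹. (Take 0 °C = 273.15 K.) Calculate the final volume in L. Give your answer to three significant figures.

Convert: T₁ = 228.0 K.
From PV = nRT: V₁ = nRT₁/P₁ = 1587 L.
T constant ⇒ Boyle's law P V = const: T₂ = T₁; V₂ = V₁·(P₁/P₂) = 3771 L.

V₂ ≈ 3.77e+03 L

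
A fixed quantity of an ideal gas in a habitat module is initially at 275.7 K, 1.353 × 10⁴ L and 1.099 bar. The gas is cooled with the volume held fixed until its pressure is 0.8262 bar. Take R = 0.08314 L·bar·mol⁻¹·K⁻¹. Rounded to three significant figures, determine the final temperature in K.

V constant ⇒ P ∝ T: V₂ = V₁; T₂ = T₁·(P₂/P₁) = 207.3 K.

T₂ ≈ 207 K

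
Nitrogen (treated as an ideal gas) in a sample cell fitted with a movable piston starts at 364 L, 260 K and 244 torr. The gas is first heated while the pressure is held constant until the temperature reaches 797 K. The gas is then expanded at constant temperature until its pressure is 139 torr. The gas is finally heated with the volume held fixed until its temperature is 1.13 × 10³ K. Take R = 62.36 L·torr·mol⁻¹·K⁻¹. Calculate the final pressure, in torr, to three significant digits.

P₄ ≈ 197 torr

Isobaric, so V/T is constant: P₂ = P₁; V₂ = V₁·(T₂/T₁) = 1116 L.
T constant ⇒ Boyle's law P V = const: T₃ = T₂; V₃ = V₂·(P₂/P₃) = 1959 L.
V constant ⇒ P ∝ T: V₄ = V₃; P₄ = P₃·(T₄/T₃) = 197.1 torr.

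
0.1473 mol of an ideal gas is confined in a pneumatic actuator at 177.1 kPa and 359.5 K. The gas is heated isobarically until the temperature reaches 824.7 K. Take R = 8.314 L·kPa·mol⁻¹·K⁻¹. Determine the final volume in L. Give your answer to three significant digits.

V₂ ≈ 5.70 L

From PV = nRT: V₁ = nRT₁/P₁ = 2.486 L.
P constant ⇒ V ∝ T: P₂ = P₁; V₂ = V₁·(T₂/T₁) = 5.703 L.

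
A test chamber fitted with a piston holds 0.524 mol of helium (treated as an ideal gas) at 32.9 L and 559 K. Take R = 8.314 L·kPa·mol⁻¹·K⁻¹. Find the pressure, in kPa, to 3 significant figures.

PV = nRT ⇒ P = nRT/V = (0.524 × 8.314 × 559) / 32.9

P ≈ 74.0 kPa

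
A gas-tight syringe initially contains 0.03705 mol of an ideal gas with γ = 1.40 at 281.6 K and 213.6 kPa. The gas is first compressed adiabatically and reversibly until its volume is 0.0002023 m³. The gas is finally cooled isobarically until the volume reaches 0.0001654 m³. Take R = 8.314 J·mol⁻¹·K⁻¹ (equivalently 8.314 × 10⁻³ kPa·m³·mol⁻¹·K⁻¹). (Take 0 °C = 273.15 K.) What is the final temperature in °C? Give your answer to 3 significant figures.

From PV = nRT: V₁ = nRT₁/P₁ = 0.0004061 m³.
Adiabatic (γ = 1.40), T V^(γ−1) and P V^γ constant: T₂ = T₁·(V₁/V₂)^(γ−1) = 372.1 K; P₂ = P₁·(V₁/V₂)^γ = 566.6 kPa.
Isobaric, so V/T is constant: P₃ = P₂; T₃ = T₂·(V₃/V₂) = 304.2 K.

T₃ ≈ 31.1 °C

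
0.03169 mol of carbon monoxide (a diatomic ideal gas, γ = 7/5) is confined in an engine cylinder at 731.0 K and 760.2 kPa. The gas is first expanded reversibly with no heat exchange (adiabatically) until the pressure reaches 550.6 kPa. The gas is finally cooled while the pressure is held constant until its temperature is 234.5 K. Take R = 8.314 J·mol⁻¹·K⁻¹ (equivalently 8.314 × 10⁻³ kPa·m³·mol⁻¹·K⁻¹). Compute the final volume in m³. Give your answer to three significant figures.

V₃ ≈ 0.000112 m³

From PV = nRT: V₁ = nRT₁/P₁ = 0.0002534 m³.
Adiabatic (γ = 7/5), T V^(γ−1) and P V^γ constant: T₂ = T₁·(P₂/P₁)^((γ−1)/γ) = 666.6 K; V₂ = V₁·(P₁/P₂)^(1/γ) = 0.0003190 m³.
P constant ⇒ V ∝ T: P₃ = P₂; V₃ = V₂·(T₃/T₂) = 0.0001122 m³.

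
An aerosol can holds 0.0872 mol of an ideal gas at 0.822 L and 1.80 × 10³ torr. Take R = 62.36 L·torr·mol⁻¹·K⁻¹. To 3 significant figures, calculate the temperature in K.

T ≈ 272 K

PV = nRT ⇒ T = PV/(nR) = (1.80e+03 × 0.822) / (0.0872 × 62.36)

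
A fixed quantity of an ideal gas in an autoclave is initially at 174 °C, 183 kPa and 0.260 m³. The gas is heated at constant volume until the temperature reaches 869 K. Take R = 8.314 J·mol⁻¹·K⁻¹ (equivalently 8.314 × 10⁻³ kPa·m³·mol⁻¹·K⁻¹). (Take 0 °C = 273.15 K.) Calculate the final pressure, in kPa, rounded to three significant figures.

P₂ ≈ 356 kPa

Convert: T₁ = 447.1 K.
Isochoric, so P/T is constant: V₂ = V₁; P₂ = P₁·(T₂/T₁) = 355.6 kPa.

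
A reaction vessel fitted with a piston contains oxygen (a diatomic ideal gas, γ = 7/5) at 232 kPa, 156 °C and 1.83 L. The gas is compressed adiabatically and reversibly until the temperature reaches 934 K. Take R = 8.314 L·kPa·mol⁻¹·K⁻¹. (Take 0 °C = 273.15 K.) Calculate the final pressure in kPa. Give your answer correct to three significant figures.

Convert: T₁ = 429.1 K.
Adiabatic (γ = 7/5), T V^(γ−1) and P V^γ constant: P₂ = P₁·(T₂/T₁)^(γ/(γ−1)) = 3528 kPa; V₂ = V₁·(T₁/T₂)^(1/(γ−1)) = 0.2619 L.

P₂ ≈ 3.53e+03 kPa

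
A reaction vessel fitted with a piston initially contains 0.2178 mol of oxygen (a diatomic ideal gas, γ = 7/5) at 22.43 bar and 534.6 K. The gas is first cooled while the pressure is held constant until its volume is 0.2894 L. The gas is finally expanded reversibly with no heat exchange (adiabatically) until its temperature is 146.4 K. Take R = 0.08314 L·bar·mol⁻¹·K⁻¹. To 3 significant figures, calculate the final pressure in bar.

P₃ ≈ 0.976 bar

From PV = nRT: V₁ = nRT₁/P₁ = 0.4316 L.
Isobaric, so V/T is constant: P₂ = P₁; T₂ = T₁·(V₂/V₁) = 358.5 K.
Reversible adiabatic, γ = 7/5: P₃ = P₂·(T₃/T₂)^(γ/(γ−1)) = 0.9764 bar; V₃ = V₂·(T₂/T₃)^(1/(γ−1)) = 2.715 L.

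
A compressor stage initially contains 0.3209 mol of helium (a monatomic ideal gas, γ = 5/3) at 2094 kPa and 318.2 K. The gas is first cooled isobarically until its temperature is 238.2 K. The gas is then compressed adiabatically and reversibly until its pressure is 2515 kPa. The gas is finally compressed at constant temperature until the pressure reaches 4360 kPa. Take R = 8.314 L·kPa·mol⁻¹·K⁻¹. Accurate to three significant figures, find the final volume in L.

From PV = nRT: V₁ = nRT₁/P₁ = 0.4054 L.
P constant ⇒ V ∝ T: P₂ = P₁; V₂ = V₁·(T₂/T₁) = 0.3035 L.
Reversible adiabatic, γ = 5/3: T₃ = T₂·(P₃/P₂)^((γ−1)/γ) = 256.3 K; V₃ = V₂·(P₂/P₃)^(1/γ) = 0.2719 L.
T constant ⇒ Boyle's law P V = const: T₄ = T₃; V₄ = V₃·(P₃/P₄) = 0.1568 L.

V₄ ≈ 0.157 L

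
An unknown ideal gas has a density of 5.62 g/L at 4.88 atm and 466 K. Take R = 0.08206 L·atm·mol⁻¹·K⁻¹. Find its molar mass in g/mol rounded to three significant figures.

M ≈ 44.0 g/mol

ρ = PM/(RT) ⇒ M = ρRT/P = (5.62 × 0.08206 × 466.0) / 4.88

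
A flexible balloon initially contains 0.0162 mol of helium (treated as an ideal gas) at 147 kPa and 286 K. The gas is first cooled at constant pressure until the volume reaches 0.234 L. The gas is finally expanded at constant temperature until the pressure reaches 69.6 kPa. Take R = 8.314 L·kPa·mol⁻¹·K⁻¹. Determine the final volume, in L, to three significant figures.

From PV = nRT: V₁ = nRT₁/P₁ = 0.2620 L.
Isobaric, so V/T is constant: P₂ = P₁; T₂ = T₁·(V₂/V₁) = 255.4 K.
Isothermal, so P V is constant: T₃ = T₂; V₃ = V₂·(P₂/P₃) = 0.4942 L.

V₃ ≈ 0.494 L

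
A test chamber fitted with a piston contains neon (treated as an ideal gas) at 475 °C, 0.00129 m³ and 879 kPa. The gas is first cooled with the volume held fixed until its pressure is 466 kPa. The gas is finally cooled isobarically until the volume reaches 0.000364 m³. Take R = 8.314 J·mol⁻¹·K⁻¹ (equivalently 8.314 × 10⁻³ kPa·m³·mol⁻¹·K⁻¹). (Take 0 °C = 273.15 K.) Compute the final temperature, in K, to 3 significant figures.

Convert: T₁ = 748.1 K.
V constant ⇒ P ∝ T: V₂ = V₁; T₂ = T₁·(P₂/P₁) = 396.6 K.
P constant ⇒ V ∝ T: P₃ = P₂; T₃ = T₂·(V₃/V₂) = 111.9 K.

T₃ ≈ 112 K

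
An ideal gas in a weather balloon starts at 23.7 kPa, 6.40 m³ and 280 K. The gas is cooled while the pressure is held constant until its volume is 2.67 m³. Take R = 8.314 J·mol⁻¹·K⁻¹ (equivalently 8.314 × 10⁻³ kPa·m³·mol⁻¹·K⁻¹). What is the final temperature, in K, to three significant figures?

P constant ⇒ V ∝ T: P₂ = P₁; T₂ = T₁·(V₂/V₁) = 116.8 K.

T₂ ≈ 117 K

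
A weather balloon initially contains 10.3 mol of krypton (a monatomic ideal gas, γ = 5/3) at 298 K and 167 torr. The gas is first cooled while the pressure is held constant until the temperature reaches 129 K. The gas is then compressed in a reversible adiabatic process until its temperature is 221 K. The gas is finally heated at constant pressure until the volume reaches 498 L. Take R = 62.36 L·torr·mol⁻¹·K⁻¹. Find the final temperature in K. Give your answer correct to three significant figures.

T₄ ≈ 497 K

From PV = nRT: V₁ = nRT₁/P₁ = 1146 L.
P constant ⇒ V ∝ T: P₂ = P₁; V₂ = V₁·(T₂/T₁) = 496.2 L.
Adiabatic (γ = 5/3), T V^(γ−1) and P V^γ constant: P₃ = P₂·(T₃/T₂)^(γ/(γ−1)) = 641.5 torr; V₃ = V₂·(T₂/T₃)^(1/(γ−1)) = 221.3 L.
P constant ⇒ V ∝ T: P₄ = P₃; T₄ = T₃·(V₄/V₃) = 497.4 K.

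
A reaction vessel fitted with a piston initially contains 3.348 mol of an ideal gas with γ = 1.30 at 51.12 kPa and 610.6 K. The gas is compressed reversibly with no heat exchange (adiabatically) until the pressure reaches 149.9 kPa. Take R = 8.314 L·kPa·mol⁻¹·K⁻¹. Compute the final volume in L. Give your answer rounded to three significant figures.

From PV = nRT: V₁ = nRT₁/P₁ = 332.5 L.
Adiabatic (γ = 1.30), T V^(γ−1) and P V^γ constant: T₂ = T₁·(P₂/P₁)^((γ−1)/γ) = 782.7 K; V₂ = V₁·(P₁/P₂)^(1/γ) = 145.3 L.

V₂ ≈ 145 L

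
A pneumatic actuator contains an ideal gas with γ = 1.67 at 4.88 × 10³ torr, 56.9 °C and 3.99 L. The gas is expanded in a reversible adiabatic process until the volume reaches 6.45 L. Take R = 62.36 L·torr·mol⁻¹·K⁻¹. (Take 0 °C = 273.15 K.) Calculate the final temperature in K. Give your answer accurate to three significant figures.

Convert: T₁ = 330.0 K.
Adiabatic (γ = 1.67), T V^(γ−1) and P V^γ constant: T₂ = T₁·(V₁/V₂)^(γ−1) = 239.2 K; P₂ = P₁·(V₁/V₂)^γ = 2188 torr.

T₂ ≈ 239 K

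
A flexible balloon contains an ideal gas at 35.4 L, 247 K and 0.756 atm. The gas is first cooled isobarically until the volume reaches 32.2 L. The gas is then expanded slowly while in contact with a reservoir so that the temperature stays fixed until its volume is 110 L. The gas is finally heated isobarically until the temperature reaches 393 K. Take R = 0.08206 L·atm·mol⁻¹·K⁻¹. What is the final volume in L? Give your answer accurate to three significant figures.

P constant ⇒ V ∝ T: P₂ = P₁; T₂ = T₁·(V₂/V₁) = 224.7 K.
T constant ⇒ Boyle's law P V = const: T₃ = T₂; P₃ = P₂·(V₂/V₃) = 0.2213 atm.
P constant ⇒ V ∝ T: P₄ = P₃; V₄ = V₃·(T₄/T₃) = 192.4 L.

V₄ ≈ 192 L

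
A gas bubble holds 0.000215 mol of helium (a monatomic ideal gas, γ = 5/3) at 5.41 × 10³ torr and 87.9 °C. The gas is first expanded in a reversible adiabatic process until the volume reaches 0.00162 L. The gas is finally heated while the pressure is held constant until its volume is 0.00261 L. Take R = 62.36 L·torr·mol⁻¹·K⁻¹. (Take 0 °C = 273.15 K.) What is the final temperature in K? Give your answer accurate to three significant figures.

Convert: T₁ = 361.0 K.
From PV = nRT: V₁ = nRT₁/P₁ = 0.0008948 L.
Adiabatic (γ = 5/3), T V^(γ−1) and P V^γ constant: T₂ = T₁·(V₁/V₂)^(γ−1) = 243.1 K; P₂ = P₁·(V₁/V₂)^γ = 2012 torr.
Isobaric, so V/T is constant: P₃ = P₂; T₃ = T₂·(V₃/V₂) = 391.6 K.

T₃ ≈ 392 K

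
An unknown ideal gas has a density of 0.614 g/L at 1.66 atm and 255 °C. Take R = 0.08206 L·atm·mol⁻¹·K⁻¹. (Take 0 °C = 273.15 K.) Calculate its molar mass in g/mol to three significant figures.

M ≈ 16.0 g/mol

ρ = PM/(RT) ⇒ M = ρRT/P = (0.614 × 0.08206 × 528.1) / 1.66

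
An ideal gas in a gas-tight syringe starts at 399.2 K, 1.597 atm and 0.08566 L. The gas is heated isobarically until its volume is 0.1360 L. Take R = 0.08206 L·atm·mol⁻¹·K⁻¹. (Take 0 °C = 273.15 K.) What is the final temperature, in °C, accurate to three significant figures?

T₂ ≈ 361 °C

Isobaric, so V/T is constant: P₂ = P₁; T₂ = T₁·(V₂/V₁) = 633.8 K.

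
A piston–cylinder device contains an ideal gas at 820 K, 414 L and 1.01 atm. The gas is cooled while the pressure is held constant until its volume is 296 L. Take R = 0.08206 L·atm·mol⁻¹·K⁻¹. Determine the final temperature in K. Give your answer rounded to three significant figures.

T₂ ≈ 586 K

P constant ⇒ V ∝ T: P₂ = P₁; T₂ = T₁·(V₂/V₁) = 586.3 K.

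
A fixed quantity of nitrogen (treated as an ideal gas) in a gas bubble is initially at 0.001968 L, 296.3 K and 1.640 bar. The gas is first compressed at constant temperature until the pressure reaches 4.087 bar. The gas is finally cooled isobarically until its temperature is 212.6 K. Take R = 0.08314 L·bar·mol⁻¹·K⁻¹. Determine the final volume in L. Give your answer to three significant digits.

V₃ ≈ 0.000567 L

Isothermal, so P V is constant: T₂ = T₁; V₂ = V₁·(P₁/P₂) = 0.0007897 L.
Isobaric, so V/T is constant: P₃ = P₂; V₃ = V₂·(T₃/T₂) = 0.0005666 L.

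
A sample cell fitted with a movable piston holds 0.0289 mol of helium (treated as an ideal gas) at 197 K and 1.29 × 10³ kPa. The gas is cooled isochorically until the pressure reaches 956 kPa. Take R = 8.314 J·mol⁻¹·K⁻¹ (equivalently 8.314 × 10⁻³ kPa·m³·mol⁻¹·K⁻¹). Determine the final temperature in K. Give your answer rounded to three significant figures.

From PV = nRT: V₁ = nRT₁/P₁ = 3.669e-05 m³.
V constant ⇒ P ∝ T: V₂ = V₁; T₂ = T₁·(P₂/P₁) = 146.0 K.

T₂ ≈ 146 K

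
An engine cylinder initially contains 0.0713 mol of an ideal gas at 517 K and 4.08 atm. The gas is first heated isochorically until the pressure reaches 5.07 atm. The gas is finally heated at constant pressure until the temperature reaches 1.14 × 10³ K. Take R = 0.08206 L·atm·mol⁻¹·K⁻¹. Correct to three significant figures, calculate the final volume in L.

V₃ ≈ 1.32 L

From PV = nRT: V₁ = nRT₁/P₁ = 0.7414 L.
Isochoric, so P/T is constant: V₂ = V₁; T₂ = T₁·(P₂/P₁) = 642.4 K.
P constant ⇒ V ∝ T: P₃ = P₂; V₃ = V₂·(T₃/T₂) = 1.316 L.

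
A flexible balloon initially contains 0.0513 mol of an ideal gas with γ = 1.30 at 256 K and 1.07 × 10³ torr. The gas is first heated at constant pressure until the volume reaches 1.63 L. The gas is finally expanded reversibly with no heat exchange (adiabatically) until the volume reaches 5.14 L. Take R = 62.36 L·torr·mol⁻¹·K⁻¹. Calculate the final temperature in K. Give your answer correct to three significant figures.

From PV = nRT: V₁ = nRT₁/P₁ = 0.7654 L.
Isobaric, so V/T is constant: P₂ = P₁; T₂ = T₁·(V₂/V₁) = 545.2 K.
Adiabatic (γ = 1.30), T V^(γ−1) and P V^γ constant: T₃ = T₂·(V₂/V₃)^(γ−1) = 386.3 K; P₃ = P₂·(V₂/V₃)^γ = 240.4 torr.

T₃ ≈ 386 K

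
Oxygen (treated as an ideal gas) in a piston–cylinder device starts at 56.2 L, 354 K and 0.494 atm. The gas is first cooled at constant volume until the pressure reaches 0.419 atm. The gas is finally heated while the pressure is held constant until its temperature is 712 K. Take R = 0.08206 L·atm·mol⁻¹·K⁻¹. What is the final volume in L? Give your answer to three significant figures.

V₃ ≈ 133 L

V constant ⇒ P ∝ T: V₂ = V₁; T₂ = T₁·(P₂/P₁) = 300.3 K.
Isobaric, so V/T is constant: P₃ = P₂; V₃ = V₂·(T₃/T₂) = 133.3 L.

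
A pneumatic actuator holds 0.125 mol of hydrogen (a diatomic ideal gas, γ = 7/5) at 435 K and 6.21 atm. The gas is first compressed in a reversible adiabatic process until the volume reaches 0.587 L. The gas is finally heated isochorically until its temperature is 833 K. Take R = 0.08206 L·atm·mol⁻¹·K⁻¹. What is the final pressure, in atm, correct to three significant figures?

P₃ ≈ 14.6 atm

From PV = nRT: V₁ = nRT₁/P₁ = 0.7185 L.
Adiabatic (γ = 7/5), T V^(γ−1) and P V^γ constant: T₂ = T₁·(V₁/V₂)^(γ−1) = 471.6 K; P₂ = P₁·(V₁/V₂)^γ = 8.242 atm.
Isochoric, so P/T is constant: V₃ = V₂; P₃ = P₂·(T₃/T₂) = 14.56 atm.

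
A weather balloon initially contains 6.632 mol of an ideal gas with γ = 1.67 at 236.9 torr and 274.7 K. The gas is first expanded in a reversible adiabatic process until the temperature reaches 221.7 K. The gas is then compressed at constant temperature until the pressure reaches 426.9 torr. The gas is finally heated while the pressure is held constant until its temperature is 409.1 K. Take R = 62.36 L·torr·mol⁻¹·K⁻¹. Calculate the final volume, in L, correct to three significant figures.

V₄ ≈ 396 L

From PV = nRT: V₁ = nRT₁/P₁ = 479.6 L.
Reversible adiabatic, γ = 1.67: P₂ = P₁·(T₂/T₁)^(γ/(γ−1)) = 138.8 torr; V₂ = V₁·(T₁/T₂)^(1/(γ−1)) = 660.4 L.
Isothermal, so P V is constant: T₃ = T₂; V₃ = V₂·(P₂/P₃) = 214.8 L.
P constant ⇒ V ∝ T: P₄ = P₃; V₄ = V₃·(T₄/T₃) = 396.3 L.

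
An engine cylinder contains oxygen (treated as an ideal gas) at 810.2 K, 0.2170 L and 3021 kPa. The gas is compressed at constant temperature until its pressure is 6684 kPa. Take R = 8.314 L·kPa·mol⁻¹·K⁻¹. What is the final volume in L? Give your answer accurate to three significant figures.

T constant ⇒ Boyle's law P V = const: T₂ = T₁; V₂ = V₁·(P₁/P₂) = 0.09808 L.

V₂ ≈ 0.0981 L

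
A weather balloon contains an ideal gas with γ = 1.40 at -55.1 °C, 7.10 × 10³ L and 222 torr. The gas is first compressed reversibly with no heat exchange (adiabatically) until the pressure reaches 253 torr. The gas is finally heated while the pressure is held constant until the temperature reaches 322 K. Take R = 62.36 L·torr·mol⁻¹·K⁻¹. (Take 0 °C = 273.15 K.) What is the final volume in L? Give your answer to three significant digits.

Convert: T₁ = 218.0 K.
Adiabatic (γ = 1.40), T V^(γ−1) and P V^γ constant: T₂ = T₁·(P₂/P₁)^((γ−1)/γ) = 226.3 K; V₂ = V₁·(P₁/P₂)^(1/γ) = 6467 L.
P constant ⇒ V ∝ T: P₃ = P₂; V₃ = V₂·(T₃/T₂) = 9200 L.

V₃ ≈ 9.20e+03 L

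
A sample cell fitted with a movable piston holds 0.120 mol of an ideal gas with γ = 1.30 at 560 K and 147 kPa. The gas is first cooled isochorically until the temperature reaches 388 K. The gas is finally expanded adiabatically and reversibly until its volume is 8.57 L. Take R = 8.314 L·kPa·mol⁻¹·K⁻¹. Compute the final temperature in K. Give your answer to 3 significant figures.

From PV = nRT: V₁ = nRT₁/P₁ = 3.801 L.
Isochoric, so P/T is constant: V₂ = V₁; P₂ = P₁·(T₂/T₁) = 101.8 kPa.
Adiabatic (γ = 1.30), T V^(γ−1) and P V^γ constant: T₃ = T₂·(V₂/V₃)^(γ−1) = 304.0 K; P₃ = P₂·(V₂/V₃)^γ = 35.39 kPa.

T₃ ≈ 304 K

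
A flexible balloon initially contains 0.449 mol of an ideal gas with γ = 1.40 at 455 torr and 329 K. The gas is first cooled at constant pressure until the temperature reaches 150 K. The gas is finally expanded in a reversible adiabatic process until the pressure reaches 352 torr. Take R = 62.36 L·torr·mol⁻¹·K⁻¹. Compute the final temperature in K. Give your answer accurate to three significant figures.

From PV = nRT: V₁ = nRT₁/P₁ = 20.25 L.
P constant ⇒ V ∝ T: P₂ = P₁; V₂ = V₁·(T₂/T₁) = 9.231 L.
Adiabatic (γ = 1.40), T V^(γ−1) and P V^γ constant: T₃ = T₂·(P₃/P₂)^((γ−1)/γ) = 139.4 K; V₃ = V₂·(P₂/P₃)^(1/γ) = 11.09 L.

T₃ ≈ 139 K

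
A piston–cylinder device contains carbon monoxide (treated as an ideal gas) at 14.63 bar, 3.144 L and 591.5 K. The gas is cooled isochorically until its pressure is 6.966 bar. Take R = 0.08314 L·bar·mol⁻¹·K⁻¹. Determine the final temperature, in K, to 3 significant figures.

V constant ⇒ P ∝ T: V₂ = V₁; T₂ = T₁·(P₂/P₁) = 281.6 K.

T₂ ≈ 282 K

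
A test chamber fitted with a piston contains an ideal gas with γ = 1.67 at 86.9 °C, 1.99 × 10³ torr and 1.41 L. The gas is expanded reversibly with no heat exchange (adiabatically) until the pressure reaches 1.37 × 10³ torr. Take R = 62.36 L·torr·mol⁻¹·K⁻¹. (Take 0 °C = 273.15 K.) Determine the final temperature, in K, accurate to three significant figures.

Convert: T₁ = 360.0 K.
Reversible adiabatic, γ = 1.67: T₂ = T₁·(P₂/P₁)^((γ−1)/γ) = 310.0 K; V₂ = V₁·(P₁/P₂)^(1/γ) = 1.763 L.

T₂ ≈ 310 K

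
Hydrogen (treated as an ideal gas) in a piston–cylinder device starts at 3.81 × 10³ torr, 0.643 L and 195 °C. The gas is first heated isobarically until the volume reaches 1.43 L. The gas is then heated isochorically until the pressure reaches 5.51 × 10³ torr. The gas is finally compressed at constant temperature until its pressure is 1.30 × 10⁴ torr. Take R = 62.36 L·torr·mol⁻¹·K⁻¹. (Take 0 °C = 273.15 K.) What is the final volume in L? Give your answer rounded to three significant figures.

Convert: T₁ = 468.1 K.
P constant ⇒ V ∝ T: P₂ = P₁; T₂ = T₁·(V₂/V₁) = 1041 K.
Isochoric, so P/T is constant: V₃ = V₂; T₃ = T₂·(P₃/P₂) = 1506 K.
Isothermal, so P V is constant: T₄ = T₃; V₄ = V₃·(P₃/P₄) = 0.6061 L.

V₄ ≈ 0.606 L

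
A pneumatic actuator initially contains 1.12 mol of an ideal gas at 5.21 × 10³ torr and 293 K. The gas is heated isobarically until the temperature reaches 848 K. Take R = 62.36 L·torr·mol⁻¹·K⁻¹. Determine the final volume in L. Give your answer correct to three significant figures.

From PV = nRT: V₁ = nRT₁/P₁ = 3.928 L.
P constant ⇒ V ∝ T: P₂ = P₁; V₂ = V₁·(T₂/T₁) = 11.37 L.

V₂ ≈ 11.4 L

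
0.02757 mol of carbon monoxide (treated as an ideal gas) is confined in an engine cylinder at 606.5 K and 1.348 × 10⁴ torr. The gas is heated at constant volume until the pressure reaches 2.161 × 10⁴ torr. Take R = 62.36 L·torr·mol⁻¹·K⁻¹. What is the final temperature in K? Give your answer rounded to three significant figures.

T₂ ≈ 972 K

From PV = nRT: V₁ = nRT₁/P₁ = 0.07735 L.
Isochoric, so P/T is constant: V₂ = V₁; T₂ = T₁·(P₂/P₁) = 972.3 K.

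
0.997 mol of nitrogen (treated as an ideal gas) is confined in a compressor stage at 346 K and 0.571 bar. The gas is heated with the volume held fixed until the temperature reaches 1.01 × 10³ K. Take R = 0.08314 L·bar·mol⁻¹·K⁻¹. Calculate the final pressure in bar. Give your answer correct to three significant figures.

From PV = nRT: V₁ = nRT₁/P₁ = 50.23 L.
V constant ⇒ P ∝ T: V₂ = V₁; P₂ = P₁·(T₂/T₁) = 1.667 bar.

P₂ ≈ 1.67 bar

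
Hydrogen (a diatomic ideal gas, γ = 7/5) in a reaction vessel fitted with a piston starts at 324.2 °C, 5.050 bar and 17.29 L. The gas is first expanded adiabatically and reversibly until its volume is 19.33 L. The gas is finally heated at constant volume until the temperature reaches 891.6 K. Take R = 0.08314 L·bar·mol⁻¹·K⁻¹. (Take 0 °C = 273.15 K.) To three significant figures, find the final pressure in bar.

P₃ ≈ 6.74 bar

Convert: T₁ = 597.3 K.
Reversible adiabatic, γ = 7/5: T₂ = T₁·(V₁/V₂)^(γ−1) = 571.3 K; P₂ = P₁·(V₁/V₂)^γ = 4.320 bar.
Isochoric, so P/T is constant: V₃ = V₂; P₃ = P₂·(T₃/T₂) = 6.742 bar.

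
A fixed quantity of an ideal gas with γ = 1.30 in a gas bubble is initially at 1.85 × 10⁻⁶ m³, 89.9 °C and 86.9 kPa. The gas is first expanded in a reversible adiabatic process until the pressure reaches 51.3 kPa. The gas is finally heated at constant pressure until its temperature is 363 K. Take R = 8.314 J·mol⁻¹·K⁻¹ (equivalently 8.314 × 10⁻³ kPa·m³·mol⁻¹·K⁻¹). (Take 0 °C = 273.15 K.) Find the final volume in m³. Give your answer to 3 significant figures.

Convert: T₁ = 363.0 K.
Reversible adiabatic, γ = 1.30: T₂ = T₁·(P₂/P₁)^((γ−1)/γ) = 321.5 K; V₂ = V₁·(P₁/P₂)^(1/γ) = 2.775e-06 m³.
P constant ⇒ V ∝ T: P₃ = P₂; V₃ = V₂·(T₃/T₂) = 3.133e-06 m³.

V₃ ≈ 3.13e-06 m³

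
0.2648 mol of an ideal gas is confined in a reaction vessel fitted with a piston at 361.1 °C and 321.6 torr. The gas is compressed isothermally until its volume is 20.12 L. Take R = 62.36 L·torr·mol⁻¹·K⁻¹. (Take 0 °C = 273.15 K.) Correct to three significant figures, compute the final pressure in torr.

Convert: T₁ = 634.2 K.
From PV = nRT: V₁ = nRT₁/P₁ = 32.57 L.
T constant ⇒ Boyle's law P V = const: T₂ = T₁; P₂ = P₁·(V₁/V₂) = 520.5 torr.

P₂ ≈ 521 torr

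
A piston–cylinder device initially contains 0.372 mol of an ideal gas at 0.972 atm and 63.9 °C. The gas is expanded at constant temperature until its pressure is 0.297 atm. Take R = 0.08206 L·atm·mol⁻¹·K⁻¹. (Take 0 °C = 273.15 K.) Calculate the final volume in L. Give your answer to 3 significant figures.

V₂ ≈ 34.6 L

Convert: T₁ = 337.0 K.
From PV = nRT: V₁ = nRT₁/P₁ = 10.59 L.
T constant ⇒ Boyle's law P V = const: T₂ = T₁; V₂ = V₁·(P₁/P₂) = 34.64 L.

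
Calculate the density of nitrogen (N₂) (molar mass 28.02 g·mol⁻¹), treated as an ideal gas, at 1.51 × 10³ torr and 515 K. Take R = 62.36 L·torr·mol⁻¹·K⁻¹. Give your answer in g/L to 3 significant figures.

ρ = PM/(RT) = (1.51e+03 × 28.02) / (62.36 × 515.0)

ρ ≈ 1.32 g/L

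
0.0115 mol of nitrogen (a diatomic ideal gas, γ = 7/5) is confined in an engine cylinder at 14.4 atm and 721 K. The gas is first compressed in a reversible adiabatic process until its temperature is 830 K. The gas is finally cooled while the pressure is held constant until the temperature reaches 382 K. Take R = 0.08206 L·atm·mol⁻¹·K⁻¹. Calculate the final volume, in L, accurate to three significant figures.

V₃ ≈ 0.0153 L

From PV = nRT: V₁ = nRT₁/P₁ = 0.04725 L.
Reversible adiabatic, γ = 7/5: P₂ = P₁·(T₂/T₁)^(γ/(γ−1)) = 23.57 atm; V₂ = V₁·(T₁/T₂)^(1/(γ−1)) = 0.03323 L.
P constant ⇒ V ∝ T: P₃ = P₂; V₃ = V₂·(T₃/T₂) = 0.01529 L.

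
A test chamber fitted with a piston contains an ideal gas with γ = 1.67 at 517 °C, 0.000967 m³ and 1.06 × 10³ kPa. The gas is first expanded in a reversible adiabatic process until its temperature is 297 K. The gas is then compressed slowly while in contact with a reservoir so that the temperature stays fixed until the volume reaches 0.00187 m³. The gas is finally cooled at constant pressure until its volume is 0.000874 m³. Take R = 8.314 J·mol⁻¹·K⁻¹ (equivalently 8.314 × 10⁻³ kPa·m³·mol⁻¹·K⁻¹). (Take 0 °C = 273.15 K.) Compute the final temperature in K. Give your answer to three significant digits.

T₄ ≈ 139 K

Convert: T₁ = 790.1 K.
Reversible adiabatic, γ = 1.67: P₂ = P₁·(T₂/T₁)^(γ/(γ−1)) = 92.49 kPa; V₂ = V₁·(T₁/T₂)^(1/(γ−1)) = 0.004166 m³.
T constant ⇒ Boyle's law P V = const: T₃ = T₂; P₃ = P₂·(V₂/V₃) = 206.0 kPa.
Isobaric, so V/T is constant: P₄ = P₃; T₄ = T₃·(V₄/V₃) = 138.8 K.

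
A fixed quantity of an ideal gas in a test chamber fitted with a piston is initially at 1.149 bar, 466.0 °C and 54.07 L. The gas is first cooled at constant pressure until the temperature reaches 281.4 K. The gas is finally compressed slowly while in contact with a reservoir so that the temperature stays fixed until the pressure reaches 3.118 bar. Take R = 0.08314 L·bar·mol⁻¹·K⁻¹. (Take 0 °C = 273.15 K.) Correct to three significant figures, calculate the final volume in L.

V₃ ≈ 7.59 L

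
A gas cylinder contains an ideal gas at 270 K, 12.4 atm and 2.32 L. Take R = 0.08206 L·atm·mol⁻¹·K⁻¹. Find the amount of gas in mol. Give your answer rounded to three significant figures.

PV = nRT ⇒ n = PV/(RT) = (12.4 × 2.32) / (0.08206 × 270)

n ≈ 1.30 mol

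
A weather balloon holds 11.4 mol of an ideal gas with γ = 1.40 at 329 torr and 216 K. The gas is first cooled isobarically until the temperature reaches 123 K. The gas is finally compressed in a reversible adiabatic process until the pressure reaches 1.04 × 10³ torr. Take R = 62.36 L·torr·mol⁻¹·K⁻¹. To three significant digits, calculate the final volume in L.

V₃ ≈ 117 L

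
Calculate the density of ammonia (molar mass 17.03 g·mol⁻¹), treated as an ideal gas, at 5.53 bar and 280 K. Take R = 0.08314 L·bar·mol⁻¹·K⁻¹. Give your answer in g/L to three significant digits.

ρ = PM/(RT) = (5.53 × 17.03) / (0.08314 × 280.0)

ρ ≈ 4.05 g/L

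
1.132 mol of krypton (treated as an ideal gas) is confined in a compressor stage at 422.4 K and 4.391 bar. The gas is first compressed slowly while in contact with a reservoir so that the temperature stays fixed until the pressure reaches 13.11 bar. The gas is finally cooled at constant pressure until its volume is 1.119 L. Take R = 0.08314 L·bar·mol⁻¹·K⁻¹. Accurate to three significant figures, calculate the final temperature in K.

T₃ ≈ 156 K

From PV = nRT: V₁ = nRT₁/P₁ = 9.054 L.
Isothermal, so P V is constant: T₂ = T₁; V₂ = V₁·(P₁/P₂) = 3.032 L.
P constant ⇒ V ∝ T: P₃ = P₂; T₃ = T₂·(V₃/V₂) = 155.9 K.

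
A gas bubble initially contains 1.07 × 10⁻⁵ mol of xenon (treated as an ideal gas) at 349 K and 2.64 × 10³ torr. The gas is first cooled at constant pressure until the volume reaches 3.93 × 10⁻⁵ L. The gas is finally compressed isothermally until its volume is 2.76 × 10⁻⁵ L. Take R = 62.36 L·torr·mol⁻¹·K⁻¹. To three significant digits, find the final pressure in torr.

P₃ ≈ 3.76e+03 torr

From PV = nRT: V₁ = nRT₁/P₁ = 8.821e-05 L.
P constant ⇒ V ∝ T: P₂ = P₁; T₂ = T₁·(V₂/V₁) = 155.5 K.
T constant ⇒ Boyle's law P V = const: T₃ = T₂; P₃ = P₂·(V₂/V₃) = 3759 torr.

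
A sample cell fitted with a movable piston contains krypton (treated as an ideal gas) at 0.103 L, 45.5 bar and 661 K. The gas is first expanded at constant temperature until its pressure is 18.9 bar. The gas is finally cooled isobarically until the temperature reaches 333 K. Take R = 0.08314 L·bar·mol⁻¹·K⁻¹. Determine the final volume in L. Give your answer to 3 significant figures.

V₃ ≈ 0.125 L

T constant ⇒ Boyle's law P V = const: T₂ = T₁; V₂ = V₁·(P₁/P₂) = 0.2480 L.
Isobaric, so V/T is constant: P₃ = P₂; V₃ = V₂·(T₃/T₂) = 0.1249 L.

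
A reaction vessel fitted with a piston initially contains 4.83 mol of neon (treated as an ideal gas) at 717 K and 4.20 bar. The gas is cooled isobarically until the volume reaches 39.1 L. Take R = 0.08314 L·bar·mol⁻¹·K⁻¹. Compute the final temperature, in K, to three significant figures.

From PV = nRT: V₁ = nRT₁/P₁ = 68.55 L.
P constant ⇒ V ∝ T: P₂ = P₁; T₂ = T₁·(V₂/V₁) = 408.9 K.

T₂ ≈ 409 K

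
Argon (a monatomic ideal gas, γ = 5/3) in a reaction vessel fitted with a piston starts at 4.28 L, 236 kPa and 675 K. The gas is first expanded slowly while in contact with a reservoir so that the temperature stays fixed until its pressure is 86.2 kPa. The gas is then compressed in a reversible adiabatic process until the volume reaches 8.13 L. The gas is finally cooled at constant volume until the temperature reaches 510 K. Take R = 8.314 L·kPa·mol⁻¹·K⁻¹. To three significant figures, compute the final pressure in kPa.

T constant ⇒ Boyle's law P V = const: T₂ = T₁; V₂ = V₁·(P₁/P₂) = 11.72 L.
Reversible adiabatic, γ = 5/3: T₃ = T₂·(V₂/V₃)^(γ−1) = 861.3 K; P₃ = P₂·(V₂/V₃)^γ = 158.5 kPa.
Isochoric, so P/T is constant: V₄ = V₃; P₄ = P₃·(T₄/T₃) = 93.87 kPa.

P₄ ≈ 93.9 kPa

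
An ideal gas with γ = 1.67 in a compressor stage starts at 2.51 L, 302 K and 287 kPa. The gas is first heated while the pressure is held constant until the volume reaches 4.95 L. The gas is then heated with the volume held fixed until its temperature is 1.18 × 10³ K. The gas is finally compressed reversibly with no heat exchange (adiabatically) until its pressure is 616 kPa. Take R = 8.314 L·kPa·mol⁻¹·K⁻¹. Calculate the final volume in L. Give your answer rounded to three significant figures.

V₄ ≈ 4.72 L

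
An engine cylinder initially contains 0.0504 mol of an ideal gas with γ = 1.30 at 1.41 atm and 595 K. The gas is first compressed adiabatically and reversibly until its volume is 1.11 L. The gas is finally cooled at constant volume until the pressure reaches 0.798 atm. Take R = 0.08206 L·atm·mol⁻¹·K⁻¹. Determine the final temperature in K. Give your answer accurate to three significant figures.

From PV = nRT: V₁ = nRT₁/P₁ = 1.745 L.
Reversible adiabatic, γ = 1.30: T₂ = T₁·(V₁/V₂)^(γ−1) = 681.5 K; P₂ = P₁·(V₁/V₂)^γ = 2.539 atm.
V constant ⇒ P ∝ T: V₃ = V₂; T₃ = T₂·(P₃/P₂) = 214.2 K.

T₃ ≈ 214 K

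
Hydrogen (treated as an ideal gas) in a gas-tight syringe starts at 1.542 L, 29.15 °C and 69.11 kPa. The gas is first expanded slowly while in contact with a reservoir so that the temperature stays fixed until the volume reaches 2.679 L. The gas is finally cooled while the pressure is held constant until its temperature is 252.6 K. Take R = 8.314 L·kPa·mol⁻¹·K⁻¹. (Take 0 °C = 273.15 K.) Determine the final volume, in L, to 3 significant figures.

V₃ ≈ 2.24 L

Convert: T₁ = 302.3 K.
T constant ⇒ Boyle's law P V = const: T₂ = T₁; P₂ = P₁·(V₁/V₂) = 39.78 kPa.
P constant ⇒ V ∝ T: P₃ = P₂; V₃ = V₂·(T₃/T₂) = 2.239 L.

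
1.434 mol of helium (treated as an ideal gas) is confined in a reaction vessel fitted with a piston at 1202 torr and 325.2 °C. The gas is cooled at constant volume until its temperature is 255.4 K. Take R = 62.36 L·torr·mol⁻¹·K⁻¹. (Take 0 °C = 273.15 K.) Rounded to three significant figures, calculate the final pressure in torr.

P₂ ≈ 513 torr

Convert: T₁ = 598.3 K.
From PV = nRT: V₁ = nRT₁/P₁ = 44.51 L.
V constant ⇒ P ∝ T: V₂ = V₁; P₂ = P₁·(T₂/T₁) = 513.1 torr.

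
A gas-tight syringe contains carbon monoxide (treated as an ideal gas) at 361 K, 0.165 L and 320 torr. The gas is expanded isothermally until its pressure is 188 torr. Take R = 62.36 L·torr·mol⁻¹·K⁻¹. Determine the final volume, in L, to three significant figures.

V₂ ≈ 0.281 L

T constant ⇒ Boyle's law P V = const: T₂ = T₁; V₂ = V₁·(P₁/P₂) = 0.2809 L.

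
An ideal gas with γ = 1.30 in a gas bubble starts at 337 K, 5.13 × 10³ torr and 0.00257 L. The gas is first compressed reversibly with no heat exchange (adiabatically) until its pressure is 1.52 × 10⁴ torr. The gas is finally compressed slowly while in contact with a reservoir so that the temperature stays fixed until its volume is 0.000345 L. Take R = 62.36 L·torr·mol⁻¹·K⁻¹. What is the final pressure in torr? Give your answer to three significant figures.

Reversible adiabatic, γ = 1.30: T₂ = T₁·(P₂/P₁)^((γ−1)/γ) = 433.0 K; V₂ = V₁·(P₁/P₂)^(1/γ) = 0.001114 L.
T constant ⇒ Boyle's law P V = const: T₃ = T₂; P₃ = P₂·(V₂/V₃) = 4.910e+04 torr.

P₃ ≈ 4.91e+04 torr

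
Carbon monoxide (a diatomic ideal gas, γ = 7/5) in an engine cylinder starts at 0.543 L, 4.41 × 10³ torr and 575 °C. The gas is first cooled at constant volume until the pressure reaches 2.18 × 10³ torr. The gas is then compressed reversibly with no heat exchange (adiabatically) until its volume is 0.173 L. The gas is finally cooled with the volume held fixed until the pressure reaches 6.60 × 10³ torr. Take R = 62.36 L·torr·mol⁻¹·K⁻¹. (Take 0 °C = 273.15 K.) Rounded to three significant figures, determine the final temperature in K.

Convert: T₁ = 848.1 K.
Isochoric, so P/T is constant: V₂ = V₁; T₂ = T₁·(P₂/P₁) = 419.3 K.
Adiabatic (γ = 7/5), T V^(γ−1) and P V^γ constant: T₃ = T₂·(V₂/V₃)^(γ−1) = 662.5 K; P₃ = P₂·(V₂/V₃)^γ = 1.081e+04 torr.
Isochoric, so P/T is constant: V₄ = V₃; T₄ = T₃·(P₄/P₃) = 404.4 K.

T₄ ≈ 404 K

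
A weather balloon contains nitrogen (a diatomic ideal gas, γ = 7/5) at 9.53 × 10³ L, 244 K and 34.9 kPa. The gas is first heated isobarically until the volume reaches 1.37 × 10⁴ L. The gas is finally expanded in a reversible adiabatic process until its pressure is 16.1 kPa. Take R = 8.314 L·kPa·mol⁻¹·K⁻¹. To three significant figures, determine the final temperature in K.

P constant ⇒ V ∝ T: P₂ = P₁; T₂ = T₁·(V₂/V₁) = 350.8 K.
Adiabatic (γ = 7/5), T V^(γ−1) and P V^γ constant: T₃ = T₂·(P₃/P₂)^((γ−1)/γ) = 281.2 K; V₃ = V₂·(P₂/P₃)^(1/γ) = 2.381e+04 L.

T₃ ≈ 281 K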